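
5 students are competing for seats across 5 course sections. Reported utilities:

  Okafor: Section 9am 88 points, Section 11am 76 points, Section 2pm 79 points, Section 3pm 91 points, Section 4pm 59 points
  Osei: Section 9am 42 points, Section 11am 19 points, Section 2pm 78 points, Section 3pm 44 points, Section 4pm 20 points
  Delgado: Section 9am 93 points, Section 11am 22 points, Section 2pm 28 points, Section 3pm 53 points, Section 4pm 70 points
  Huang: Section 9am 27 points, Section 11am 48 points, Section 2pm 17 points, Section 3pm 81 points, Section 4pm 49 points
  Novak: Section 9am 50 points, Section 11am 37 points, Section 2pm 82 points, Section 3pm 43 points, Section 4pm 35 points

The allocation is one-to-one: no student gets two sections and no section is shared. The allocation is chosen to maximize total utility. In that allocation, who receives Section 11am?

Optimal: Okafor→Section 11am (76 points), Osei→Section 2pm (78 points), Delgado→Section 9am (93 points), Huang→Section 3pm (81 points), Novak→Section 4pm (35 points) — total 76+78+93+81+35 = 363 points.
Max-entry greedy (repeatedly take the single best remaining cell) gives 334 points, worse by 29.
Next-best assignment: Okafor→Section 11am, Osei→Section 2pm, Delgado→Section 4pm, Huang→Section 3pm, Novak→Section 9am = 355 points.
Swapping Okafor↔Osei (Okafor→Section 2pm 79 points, Osei→Section 11am 19 points) loses 56.
Every other assignment is strictly worse.
Okafor's own top section is Section 3pm (91 points), but forcing Okafor→Section 3pm and reassigning the rest optimally gives only 348 points — worse by 15.

Okafor receives Section 11am.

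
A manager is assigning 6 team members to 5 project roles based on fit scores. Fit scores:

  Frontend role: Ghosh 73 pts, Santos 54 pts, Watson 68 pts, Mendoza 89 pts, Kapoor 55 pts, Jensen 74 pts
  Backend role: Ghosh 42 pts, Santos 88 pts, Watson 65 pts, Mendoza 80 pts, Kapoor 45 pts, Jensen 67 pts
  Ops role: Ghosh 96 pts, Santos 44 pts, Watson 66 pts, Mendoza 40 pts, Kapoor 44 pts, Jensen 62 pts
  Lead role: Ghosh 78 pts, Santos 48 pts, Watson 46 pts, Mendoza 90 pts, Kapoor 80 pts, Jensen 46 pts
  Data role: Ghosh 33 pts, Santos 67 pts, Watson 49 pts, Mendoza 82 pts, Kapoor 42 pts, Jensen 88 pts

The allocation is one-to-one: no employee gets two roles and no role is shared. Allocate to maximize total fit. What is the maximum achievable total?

Max total: 441 pts

This is a one-to-one assignment (maximum-weight bipartite matching).
Optimal: Mendoza→Frontend role (89 pts), Santos→Backend role (88 pts), Ghosh→Ops role (96 pts), Kapoor→Lead role (80 pts), Jensen→Data role (88 pts) — total 89+88+96+80+88 = 441 pts.
Max-entry greedy (repeatedly take the single best remaining cell) gives 430 pts, worse by 11.
Swapping Jensen↔Kapoor (Jensen→Lead role 46 pts, Kapoor→Data role 42 pts) loses 80.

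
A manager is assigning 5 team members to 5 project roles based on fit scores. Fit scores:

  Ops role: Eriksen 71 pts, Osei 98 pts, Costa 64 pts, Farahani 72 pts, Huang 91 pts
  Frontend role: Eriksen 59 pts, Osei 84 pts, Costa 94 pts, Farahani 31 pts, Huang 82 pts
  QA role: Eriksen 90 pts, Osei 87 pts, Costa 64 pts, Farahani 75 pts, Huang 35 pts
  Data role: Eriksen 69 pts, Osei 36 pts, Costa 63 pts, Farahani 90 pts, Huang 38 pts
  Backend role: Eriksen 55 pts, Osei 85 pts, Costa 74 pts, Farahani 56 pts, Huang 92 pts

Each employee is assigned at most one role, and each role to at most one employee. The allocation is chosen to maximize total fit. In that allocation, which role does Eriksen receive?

Eriksen receives QA role.

Optimal: Eriksen→QA role (90 pts), Osei→Ops role (98 pts), Costa→Frontend role (94 pts), Farahani→Data role (90 pts), Huang→Backend role (92 pts) — total 90+98+94+90+92 = 464 pts.
Next-best assignment: Eriksen→QA role, Osei→Backend role, Costa→Frontend role, Farahani→Data role, Huang→Ops role = 450 pts.
Swapping Osei↔Costa (Osei→Frontend role 84 pts, Costa→Ops role 64 pts) loses 44.
Every other assignment is strictly worse.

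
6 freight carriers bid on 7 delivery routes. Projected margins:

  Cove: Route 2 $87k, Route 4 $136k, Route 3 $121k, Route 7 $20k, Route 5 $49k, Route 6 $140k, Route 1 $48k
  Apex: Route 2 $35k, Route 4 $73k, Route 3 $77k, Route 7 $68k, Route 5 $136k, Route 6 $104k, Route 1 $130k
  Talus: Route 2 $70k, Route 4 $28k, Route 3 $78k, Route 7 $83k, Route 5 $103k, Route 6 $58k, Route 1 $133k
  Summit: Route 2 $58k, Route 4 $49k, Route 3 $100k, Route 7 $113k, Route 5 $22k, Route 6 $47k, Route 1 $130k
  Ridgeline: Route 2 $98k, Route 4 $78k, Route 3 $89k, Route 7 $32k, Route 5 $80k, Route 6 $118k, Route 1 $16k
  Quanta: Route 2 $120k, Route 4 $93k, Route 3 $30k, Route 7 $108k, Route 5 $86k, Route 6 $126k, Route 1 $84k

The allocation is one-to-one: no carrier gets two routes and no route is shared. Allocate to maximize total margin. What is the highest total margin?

Max total: $756k

Optimal: Cove→Route 4 ($136k), Apex→Route 5 ($136k), Talus→Route 1 ($133k), Summit→Route 7 ($113k), Ridgeline→Route 6 ($118k), Quanta→Route 2 ($120k) — total 136+136+133+113+118+120 = $756k.
Column-greedy (each route in turn goes to its best remaining carrier) gives $693k, worse by 63.
Every other assignment is strictly worse.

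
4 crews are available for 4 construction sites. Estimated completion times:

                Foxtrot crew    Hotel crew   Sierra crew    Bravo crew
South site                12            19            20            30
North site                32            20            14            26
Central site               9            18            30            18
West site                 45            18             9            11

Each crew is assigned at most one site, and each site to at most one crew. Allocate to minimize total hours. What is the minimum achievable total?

Min total: 53 hours

Optimal: Foxtrot crew→Central site (9 hours), Hotel crew→South site (19 hours), Sierra crew→North site (14 hours), Bravo crew→West site (11 hours) — total 9+19+14+11 = 53 hours.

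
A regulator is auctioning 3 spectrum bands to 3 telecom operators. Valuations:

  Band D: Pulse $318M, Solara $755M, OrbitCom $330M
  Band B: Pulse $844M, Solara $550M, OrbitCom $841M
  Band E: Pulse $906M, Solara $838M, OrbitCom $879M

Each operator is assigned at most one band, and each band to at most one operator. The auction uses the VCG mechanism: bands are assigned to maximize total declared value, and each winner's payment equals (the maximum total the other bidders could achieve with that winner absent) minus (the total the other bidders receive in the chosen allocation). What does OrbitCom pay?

OrbitCom pays $21M.

Efficient allocation: Pulse→Band E ($906M), Solara→Band D ($755M), OrbitCom→Band B ($841M); total welfare W = $2502M.
OrbitCom receives Band B at value $841M, so the others get W − 841 = $1661M.
Without OrbitCom: best allocation of the remaining 2 bidders over all 3 bands is Pulse→Band B ($844M), Solara→Band E ($838M), total $1682M.
VCG payment = (others' best without OrbitCom) − (others' welfare with OrbitCom) = 1682 − 1661 = $21M.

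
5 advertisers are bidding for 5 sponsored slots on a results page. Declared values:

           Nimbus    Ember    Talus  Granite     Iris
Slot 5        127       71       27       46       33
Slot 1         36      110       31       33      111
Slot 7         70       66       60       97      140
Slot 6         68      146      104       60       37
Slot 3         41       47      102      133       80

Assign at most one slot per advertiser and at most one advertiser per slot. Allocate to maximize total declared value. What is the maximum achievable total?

Max total: $614

Optimal: Nimbus→Slot 5 ($127), Ember→Slot 1 ($110), Talus→Slot 6 ($104), Granite→Slot 3 ($133), Iris→Slot 7 ($140) — total 127+110+104+133+140 = $614.
Column-greedy (each slot in turn goes to its best remaining advertiser) gives $583, worse by 31.
Next-best assignment: Nimbus→Slot 5, Ember→Slot 6, Talus→Slot 3, Granite→Slot 7, Iris→Slot 1 = $583.
Swapping Ember↔Nimbus (Ember→Slot 5 $71, Nimbus→Slot 1 $36) loses 130.
Every other assignment is strictly worse.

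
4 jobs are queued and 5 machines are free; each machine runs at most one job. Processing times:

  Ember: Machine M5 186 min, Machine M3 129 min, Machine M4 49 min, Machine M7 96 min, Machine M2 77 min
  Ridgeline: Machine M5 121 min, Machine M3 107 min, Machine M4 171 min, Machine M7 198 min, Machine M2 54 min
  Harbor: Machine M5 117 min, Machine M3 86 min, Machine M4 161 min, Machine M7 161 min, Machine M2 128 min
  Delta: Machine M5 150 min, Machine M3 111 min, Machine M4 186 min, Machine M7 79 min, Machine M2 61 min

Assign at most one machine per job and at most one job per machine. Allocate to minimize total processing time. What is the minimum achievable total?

Treat this as an assignment problem: match each job to one machine.
Optimal: Ember→Machine M4 (49 min), Ridgeline→Machine M2 (54 min), Harbor→Machine M3 (86 min), Delta→Machine M7 (79 min) — total 49+54+86+79 = 268 min.
Column-greedy (each machine in turn goes to its cheapest remaining job) gives 352 min, worse by 84.
Next-best assignment: Ember→Machine M4, Ridgeline→Machine M2, Harbor→Machine M5, Delta→Machine M7 = 299 min.
Swapping Ember↔Delta (Ember→Machine M7 96 min, Delta→Machine M4 186 min) adds 154.

Minimum total: 268 min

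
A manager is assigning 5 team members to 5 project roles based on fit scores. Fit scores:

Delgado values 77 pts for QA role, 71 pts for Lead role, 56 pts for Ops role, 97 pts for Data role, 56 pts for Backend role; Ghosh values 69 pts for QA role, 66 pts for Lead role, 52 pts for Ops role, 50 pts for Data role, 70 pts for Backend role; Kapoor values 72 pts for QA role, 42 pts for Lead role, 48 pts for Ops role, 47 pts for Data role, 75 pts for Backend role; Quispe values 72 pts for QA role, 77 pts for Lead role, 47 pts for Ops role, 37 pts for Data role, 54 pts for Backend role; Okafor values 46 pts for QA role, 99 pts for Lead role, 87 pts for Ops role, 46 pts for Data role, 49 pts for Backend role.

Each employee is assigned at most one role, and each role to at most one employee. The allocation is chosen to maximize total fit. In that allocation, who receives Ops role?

Optimal: Delgado→Data role (97 pts), Ghosh→QA role (69 pts), Kapoor→Backend role (75 pts), Quispe→Lead role (77 pts), Okafor→Ops role (87 pts) — total 97+69+75+77+87 = 405 pts.
Max-entry greedy (repeatedly take the single best remaining cell) gives 395 pts, worse by 10.
Every other assignment is strictly worse.
Okafor's own top role is Lead role (99 pts), but forcing Okafor→Lead role and reassigning the rest optimally gives only 395 pts — worse by 10.

Okafor receives Ops role.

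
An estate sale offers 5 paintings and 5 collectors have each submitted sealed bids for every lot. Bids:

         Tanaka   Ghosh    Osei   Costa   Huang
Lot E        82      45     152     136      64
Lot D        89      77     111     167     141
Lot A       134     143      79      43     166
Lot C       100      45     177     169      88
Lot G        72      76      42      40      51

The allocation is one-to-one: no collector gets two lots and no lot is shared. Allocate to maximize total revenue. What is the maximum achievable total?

Optimal: Tanaka→Lot G ($72), Ghosh→Lot A ($143), Osei→Lot E ($152), Costa→Lot C ($169), Huang→Lot D ($141) — total 72+143+152+169+141 = $677.
Next-best assignment: Tanaka→Lot A, Ghosh→Lot G, Osei→Lot E, Costa→Lot C, Huang→Lot D = $672.
No other one-to-one assignment exceeds $677.

Max total: $677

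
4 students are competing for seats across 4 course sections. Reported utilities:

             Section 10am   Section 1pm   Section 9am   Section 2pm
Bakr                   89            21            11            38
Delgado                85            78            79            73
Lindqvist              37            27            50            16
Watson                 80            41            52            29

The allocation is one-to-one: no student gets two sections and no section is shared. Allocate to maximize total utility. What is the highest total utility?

Max total: 253 points

Optimal: Bakr→Section 10am (89 points), Delgado→Section 2pm (73 points), Lindqvist→Section 9am (50 points), Watson→Section 1pm (41 points) — total 89+73+50+41 = 253 points.
Max-entry greedy (repeatedly take the single best remaining cell) gives 225 points, worse by 28.
Next-best assignment: Bakr→Section 10am, Delgado→Section 1pm, Lindqvist→Section 9am, Watson→Section 2pm = 246 points.
Every other assignment is strictly worse.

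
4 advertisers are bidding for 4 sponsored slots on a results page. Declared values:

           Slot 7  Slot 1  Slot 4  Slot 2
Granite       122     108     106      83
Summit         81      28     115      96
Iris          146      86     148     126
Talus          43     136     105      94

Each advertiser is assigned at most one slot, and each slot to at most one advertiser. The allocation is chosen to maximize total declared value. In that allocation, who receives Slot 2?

This is a one-to-one assignment (maximum-weight bipartite matching).
Optimal: Granite→Slot 7 ($122), Summit→Slot 2 ($96), Iris→Slot 4 ($148), Talus→Slot 1 ($136) — total 122+96+148+136 = $502.
Column-greedy (each slot in turn goes to its best remaining advertiser) gives $480, worse by 22.
Swapping Talus↔Iris (Talus→Slot 4 $105, Iris→Slot 1 $86) loses 93.
Summit's own top slot is Slot 4 ($115), but forcing Summit→Slot 4 and reassigning the rest optimally gives only $499 — worse by 3.

Summit receives Slot 2.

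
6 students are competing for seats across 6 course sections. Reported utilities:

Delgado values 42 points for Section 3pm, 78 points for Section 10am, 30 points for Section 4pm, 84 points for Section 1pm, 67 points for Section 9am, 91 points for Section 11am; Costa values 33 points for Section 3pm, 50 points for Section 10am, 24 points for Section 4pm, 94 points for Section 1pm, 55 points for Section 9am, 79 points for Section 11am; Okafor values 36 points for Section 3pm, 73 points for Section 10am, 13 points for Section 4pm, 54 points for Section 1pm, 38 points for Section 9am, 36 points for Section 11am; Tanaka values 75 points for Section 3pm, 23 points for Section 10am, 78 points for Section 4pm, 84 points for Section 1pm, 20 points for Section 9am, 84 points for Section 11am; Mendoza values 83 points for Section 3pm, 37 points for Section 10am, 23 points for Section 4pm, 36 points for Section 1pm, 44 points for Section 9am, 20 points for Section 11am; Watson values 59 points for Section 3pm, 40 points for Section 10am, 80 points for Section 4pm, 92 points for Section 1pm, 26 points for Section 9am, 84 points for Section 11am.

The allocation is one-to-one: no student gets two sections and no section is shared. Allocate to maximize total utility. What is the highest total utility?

Optimal: Delgado→Section 9am (67 points), Costa→Section 1pm (94 points), Okafor→Section 10am (73 points), Tanaka→Section 11am (84 points), Mendoza→Section 3pm (83 points), Watson→Section 4pm (80 points) — total 67+94+73+84+83+80 = 481 points.
Column-greedy (each section in turn goes to its best remaining student) gives 457 points, worse by 24.
Checked against all permutations: 481 points is optimal.

Maximum total: 481 points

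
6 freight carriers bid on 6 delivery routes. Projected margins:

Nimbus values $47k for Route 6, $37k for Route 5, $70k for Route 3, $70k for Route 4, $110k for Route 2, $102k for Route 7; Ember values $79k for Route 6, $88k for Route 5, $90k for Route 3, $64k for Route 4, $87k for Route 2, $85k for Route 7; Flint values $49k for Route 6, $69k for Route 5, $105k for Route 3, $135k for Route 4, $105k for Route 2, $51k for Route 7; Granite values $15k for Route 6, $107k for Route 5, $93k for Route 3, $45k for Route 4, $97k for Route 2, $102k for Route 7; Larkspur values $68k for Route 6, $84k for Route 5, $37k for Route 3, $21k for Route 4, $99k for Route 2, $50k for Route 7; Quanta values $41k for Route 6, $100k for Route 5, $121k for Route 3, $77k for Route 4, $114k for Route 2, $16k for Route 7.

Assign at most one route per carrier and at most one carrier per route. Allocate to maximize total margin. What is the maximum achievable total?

Treat this as an assignment problem: match each carrier to one route.
Optimal: Nimbus→Route 7 ($102k), Ember→Route 6 ($79k), Flint→Route 4 ($135k), Granite→Route 5 ($107k), Larkspur→Route 2 ($99k), Quanta→Route 3 ($121k) — total 102+79+135+107+99+121 = $643k.
Max-entry greedy (repeatedly take the single best remaining cell) gives $626k, worse by 17.
Swapping Ember↔Nimbus (Ember→Route 7 $85k, Nimbus→Route 6 $47k) loses 49.

Maximum total: $643k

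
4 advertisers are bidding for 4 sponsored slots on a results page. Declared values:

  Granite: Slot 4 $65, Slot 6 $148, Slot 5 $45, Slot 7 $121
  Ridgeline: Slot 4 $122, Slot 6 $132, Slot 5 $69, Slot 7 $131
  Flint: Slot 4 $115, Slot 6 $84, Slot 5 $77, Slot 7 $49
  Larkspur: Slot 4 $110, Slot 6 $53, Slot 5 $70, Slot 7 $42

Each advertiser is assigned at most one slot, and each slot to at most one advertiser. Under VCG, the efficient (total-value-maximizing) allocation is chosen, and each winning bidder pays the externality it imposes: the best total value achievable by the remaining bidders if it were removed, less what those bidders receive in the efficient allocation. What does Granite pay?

Efficient allocation: Granite→Slot 6 ($148), Ridgeline→Slot 7 ($131), Flint→Slot 5 ($77), Larkspur→Slot 4 ($110); total welfare W = $466.
Granite receives Slot 6 at value $148, so the others get W − 148 = $318.
Without Granite: best allocation of the remaining 3 bidders over all 4 slots is Ridgeline→Slot 7 ($131), Flint→Slot 6 ($84), Larkspur→Slot 4 ($110), total $325.
VCG payment = (others' best without Granite) − (others' welfare with Granite) = 325 − 318 = $7.

Granite pays $7.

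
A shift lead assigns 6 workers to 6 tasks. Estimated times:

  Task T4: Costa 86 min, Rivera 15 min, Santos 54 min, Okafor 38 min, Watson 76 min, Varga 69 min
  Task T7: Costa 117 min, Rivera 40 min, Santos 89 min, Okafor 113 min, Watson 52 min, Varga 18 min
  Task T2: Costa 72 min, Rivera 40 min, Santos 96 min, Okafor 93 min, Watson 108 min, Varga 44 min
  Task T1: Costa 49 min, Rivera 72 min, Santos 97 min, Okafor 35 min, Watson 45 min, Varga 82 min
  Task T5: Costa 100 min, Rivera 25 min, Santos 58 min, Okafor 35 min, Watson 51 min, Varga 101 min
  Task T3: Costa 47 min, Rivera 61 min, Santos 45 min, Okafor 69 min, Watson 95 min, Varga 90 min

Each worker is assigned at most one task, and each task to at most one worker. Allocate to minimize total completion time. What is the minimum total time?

This is the linear assignment problem.
Optimal: Costa→Task T2 (72 min), Rivera→Task T4 (15 min), Santos→Task T3 (45 min), Okafor→Task T5 (35 min), Watson→Task T1 (45 min), Varga→Task T7 (18 min) — total 72+15+45+35+45+18 = 230 min.
Min-entry greedy (repeatedly take the single cheapest remaining cell) gives 236 min, worse by 6.
Next-best assignment: Costa→Task T2, Rivera→Task T4, Santos→Task T3, Okafor→Task T1, Watson→Task T5, Varga→Task T7 = 236 min.
Swapping Rivera↔Okafor (Rivera→Task T5 25 min, Okafor→Task T4 38 min) adds 13.

Minimum total: 230 min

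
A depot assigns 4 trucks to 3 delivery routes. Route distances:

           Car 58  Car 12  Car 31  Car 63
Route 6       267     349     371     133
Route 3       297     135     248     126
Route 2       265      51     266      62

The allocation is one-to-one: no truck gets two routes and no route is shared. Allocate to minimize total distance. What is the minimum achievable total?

Min total: 432 km

Optimal: Car 63→Route 6 (133 km), Car 31→Route 3 (248 km), Car 12→Route 2 (51 km) — total 133+248+51 = 432 km.
Min-entry greedy (repeatedly take the single cheapest remaining cell) gives 444 km, worse by 12.
Swapping Car 31↔Car 12 (Car 31→Route 2 266 km, Car 12→Route 3 135 km) adds 102.
Every other assignment is strictly worse.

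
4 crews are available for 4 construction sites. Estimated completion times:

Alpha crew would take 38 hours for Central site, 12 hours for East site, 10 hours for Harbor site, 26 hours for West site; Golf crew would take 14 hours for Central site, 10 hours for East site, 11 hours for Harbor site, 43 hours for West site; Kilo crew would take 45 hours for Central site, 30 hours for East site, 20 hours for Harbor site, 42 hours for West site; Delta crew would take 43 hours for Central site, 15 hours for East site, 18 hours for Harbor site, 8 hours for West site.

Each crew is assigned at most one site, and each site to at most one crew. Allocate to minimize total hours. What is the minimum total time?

Min total: 54 hours

Optimal: Alpha crew→East site (12 hours), Golf crew→Central site (14 hours), Kilo crew→Harbor site (20 hours), Delta crew→West site (8 hours) — total 12+14+20+8 = 54 hours.
Min-entry greedy (repeatedly take the single cheapest remaining cell) gives 73 hours, worse by 19.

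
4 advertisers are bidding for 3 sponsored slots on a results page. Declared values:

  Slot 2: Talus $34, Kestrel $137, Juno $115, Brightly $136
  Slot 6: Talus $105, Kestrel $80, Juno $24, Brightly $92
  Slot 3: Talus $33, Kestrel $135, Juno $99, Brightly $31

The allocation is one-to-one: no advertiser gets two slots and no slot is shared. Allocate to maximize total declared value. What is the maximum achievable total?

Treat this as an assignment problem: match each advertiser to one slot.
Optimal: Brightly→Slot 2 ($136), Talus→Slot 6 ($105), Kestrel→Slot 3 ($135) — total 136+105+135 = $376.
Row-greedy (each advertiser in turn takes its best remaining slot) gives $341, worse by 35.
Next-best assignment: Juno→Slot 2, Talus→Slot 6, Kestrel→Slot 3 = $355.

Maximum total: $376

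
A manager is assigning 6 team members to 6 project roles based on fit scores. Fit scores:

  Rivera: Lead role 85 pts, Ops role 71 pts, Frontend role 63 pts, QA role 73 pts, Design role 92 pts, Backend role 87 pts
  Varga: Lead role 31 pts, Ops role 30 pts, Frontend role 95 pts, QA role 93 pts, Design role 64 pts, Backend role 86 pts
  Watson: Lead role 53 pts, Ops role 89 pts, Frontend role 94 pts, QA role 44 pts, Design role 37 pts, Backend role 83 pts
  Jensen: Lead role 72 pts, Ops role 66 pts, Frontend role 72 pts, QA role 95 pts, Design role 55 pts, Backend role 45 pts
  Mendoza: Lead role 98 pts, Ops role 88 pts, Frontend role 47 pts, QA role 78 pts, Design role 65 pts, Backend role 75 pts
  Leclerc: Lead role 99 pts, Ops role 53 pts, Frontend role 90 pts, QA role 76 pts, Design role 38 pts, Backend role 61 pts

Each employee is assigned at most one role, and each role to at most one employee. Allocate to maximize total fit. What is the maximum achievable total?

This is the linear assignment problem.
Optimal: Rivera→Design role (92 pts), Varga→Backend role (86 pts), Watson→Frontend role (94 pts), Jensen→QA role (95 pts), Mendoza→Ops role (88 pts), Leclerc→Lead role (99 pts) — total 92+86+94+95+88+99 = 554 pts.
Column-greedy (each role in turn goes to its best remaining employee) gives 545 pts, worse by 9.

Max total: 554 pts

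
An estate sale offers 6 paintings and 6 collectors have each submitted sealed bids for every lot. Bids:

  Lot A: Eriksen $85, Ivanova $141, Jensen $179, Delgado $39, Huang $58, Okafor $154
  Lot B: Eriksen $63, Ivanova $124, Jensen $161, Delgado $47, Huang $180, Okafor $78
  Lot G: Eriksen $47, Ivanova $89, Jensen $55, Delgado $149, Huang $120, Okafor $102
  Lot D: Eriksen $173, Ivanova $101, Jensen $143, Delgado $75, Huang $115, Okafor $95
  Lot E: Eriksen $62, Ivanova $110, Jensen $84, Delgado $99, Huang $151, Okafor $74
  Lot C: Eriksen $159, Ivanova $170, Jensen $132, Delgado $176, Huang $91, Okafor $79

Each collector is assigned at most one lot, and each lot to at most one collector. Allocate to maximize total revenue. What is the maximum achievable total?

Max total: $958

This is a one-to-one assignment (maximum-weight bipartite matching).
Optimal: Eriksen→Lot D ($173), Ivanova→Lot C ($170), Jensen→Lot B ($161), Delgado→Lot G ($149), Huang→Lot E ($151), Okafor→Lot A ($154) — total 173+170+161+149+151+154 = $958.
Row-greedy (each collector in turn takes its best remaining lot) gives $925, worse by 33.
Next-best assignment: Eriksen→Lot D, Ivanova→Lot C, Jensen→Lot A, Delgado→Lot G, Huang→Lot B, Okafor→Lot E = $925.
Swapping Eriksen↔Huang (Eriksen→Lot E $62, Huang→Lot D $115) loses 147.
Checked against all permutations: $958 is optimal.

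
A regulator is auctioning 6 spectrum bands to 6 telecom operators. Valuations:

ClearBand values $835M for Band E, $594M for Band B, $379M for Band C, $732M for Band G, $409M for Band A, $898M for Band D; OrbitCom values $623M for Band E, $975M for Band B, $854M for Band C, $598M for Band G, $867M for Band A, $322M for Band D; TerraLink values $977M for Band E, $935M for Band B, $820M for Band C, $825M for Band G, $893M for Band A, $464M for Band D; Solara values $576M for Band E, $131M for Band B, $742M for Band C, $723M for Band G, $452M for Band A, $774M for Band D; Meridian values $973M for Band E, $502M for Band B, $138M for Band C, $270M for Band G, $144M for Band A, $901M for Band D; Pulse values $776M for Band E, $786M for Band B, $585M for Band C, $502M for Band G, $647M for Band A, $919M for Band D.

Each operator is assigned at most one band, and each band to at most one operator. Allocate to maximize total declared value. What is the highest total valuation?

Optimal: ClearBand→Band G ($732M), OrbitCom→Band B ($975M), TerraLink→Band A ($893M), Solara→Band C ($742M), Meridian→Band E ($973M), Pulse→Band D ($919M) — total 732+975+893+742+973+919 = $5234M.
Next-best assignment: ClearBand→Band G, OrbitCom→Band A, TerraLink→Band B, Solara→Band C, Meridian→Band E, Pulse→Band D = $5168M.
Swapping Pulse↔ClearBand (Pulse→Band G $502M, ClearBand→Band D $898M) loses 251.

Maximum total: $5234M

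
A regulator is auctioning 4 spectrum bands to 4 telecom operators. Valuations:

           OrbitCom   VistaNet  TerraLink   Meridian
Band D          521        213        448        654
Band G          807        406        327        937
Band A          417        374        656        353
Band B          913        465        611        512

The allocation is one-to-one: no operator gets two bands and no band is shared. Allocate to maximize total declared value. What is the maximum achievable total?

Max total: $2719M

Optimal: OrbitCom→Band B ($913M), VistaNet→Band D ($213M), TerraLink→Band A ($656M), Meridian→Band G ($937M) — total 913+213+656+937 = $2719M.
Column-greedy (each band in turn goes to its best remaining operator) gives $2582M, worse by 137.
Every other assignment is strictly worse.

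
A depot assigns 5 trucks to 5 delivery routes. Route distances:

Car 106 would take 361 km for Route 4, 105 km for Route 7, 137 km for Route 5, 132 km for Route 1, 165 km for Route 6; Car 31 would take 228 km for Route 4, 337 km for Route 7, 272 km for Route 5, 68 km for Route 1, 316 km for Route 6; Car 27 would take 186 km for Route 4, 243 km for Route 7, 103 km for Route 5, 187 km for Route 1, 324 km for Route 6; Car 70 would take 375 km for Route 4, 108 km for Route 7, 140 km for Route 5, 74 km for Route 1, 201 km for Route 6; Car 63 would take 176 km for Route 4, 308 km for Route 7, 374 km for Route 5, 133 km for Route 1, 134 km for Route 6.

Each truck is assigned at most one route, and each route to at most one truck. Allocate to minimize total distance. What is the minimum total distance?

Min total: 620 km

Treat this as an assignment problem: match each truck to one route.
Optimal: Car 106→Route 6 (165 km), Car 31→Route 1 (68 km), Car 27→Route 5 (103 km), Car 70→Route 7 (108 km), Car 63→Route 4 (176 km) — total 165+68+103+108+176 = 620 km.
Row-greedy (each truck in turn takes its cheapest remaining route) gives 653 km, worse by 33.
Swapping Car 106↔Car 27 (Car 106→Route 5 137 km, Car 27→Route 6 324 km) adds 193.
Checked against all permutations: 620 km is optimal.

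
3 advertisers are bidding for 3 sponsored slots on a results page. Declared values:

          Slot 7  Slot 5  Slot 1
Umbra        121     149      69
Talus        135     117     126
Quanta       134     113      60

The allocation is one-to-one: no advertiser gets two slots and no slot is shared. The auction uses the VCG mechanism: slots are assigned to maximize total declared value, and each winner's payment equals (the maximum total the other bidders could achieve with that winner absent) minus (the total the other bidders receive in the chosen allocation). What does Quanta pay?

Efficient allocation: Umbra→Slot 5 ($149), Talus→Slot 1 ($126), Quanta→Slot 7 ($134); total welfare W = $409.
Quanta receives Slot 7 at value $134, so the others get W − 134 = $275.
Without Quanta: best allocation of the remaining 2 bidders over all 3 slots is Umbra→Slot 5 ($149), Talus→Slot 7 ($135), total $284.
VCG payment = (others' best without Quanta) − (others' welfare with Quanta) = 284 − 275 = $9.

Quanta pays $9.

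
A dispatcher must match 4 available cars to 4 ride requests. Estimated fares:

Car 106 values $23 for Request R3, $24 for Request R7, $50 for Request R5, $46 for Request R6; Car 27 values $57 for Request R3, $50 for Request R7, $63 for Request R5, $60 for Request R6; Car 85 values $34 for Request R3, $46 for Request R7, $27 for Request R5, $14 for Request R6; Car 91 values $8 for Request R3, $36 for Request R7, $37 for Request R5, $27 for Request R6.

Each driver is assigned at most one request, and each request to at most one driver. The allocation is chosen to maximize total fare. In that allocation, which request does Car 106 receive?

Car 106 receives Request R6.

Treat this as an assignment problem: match each driver to one request.
Optimal: Car 106→Request R6 ($46), Car 27→Request R3 ($57), Car 85→Request R7 ($46), Car 91→Request R5 ($37) — total 46+57+46+37 = $186.
Next-best assignment: Car 106→Request R5, Car 27→Request R3, Car 85→Request R7, Car 91→Request R6 = $180.
Checked against all permutations: $186 is optimal.
Car 106's own top request is Request R5 ($50), but forcing Car 106→Request R5 and reassigning the rest optimally gives only $180 — worse by 6.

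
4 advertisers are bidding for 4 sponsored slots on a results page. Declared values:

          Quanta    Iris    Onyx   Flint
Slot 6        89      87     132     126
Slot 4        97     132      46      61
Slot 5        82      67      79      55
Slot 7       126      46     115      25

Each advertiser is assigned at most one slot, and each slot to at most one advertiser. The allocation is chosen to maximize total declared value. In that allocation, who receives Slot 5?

Onyx receives Slot 5.

Optimal: Quanta→Slot 7 ($126), Iris→Slot 4 ($132), Onyx→Slot 5 ($79), Flint→Slot 6 ($126) — total 126+132+79+126 = $463.
Column-greedy (each slot in turn goes to its best remaining advertiser) gives $371, worse by 92.
Next-best assignment: Quanta→Slot 5, Iris→Slot 4, Onyx→Slot 7, Flint→Slot 6 = $455.
Onyx's own top slot is Slot 6 ($132), but forcing Onyx→Slot 6 and reassigning the rest optimally gives only $445 — worse by 18.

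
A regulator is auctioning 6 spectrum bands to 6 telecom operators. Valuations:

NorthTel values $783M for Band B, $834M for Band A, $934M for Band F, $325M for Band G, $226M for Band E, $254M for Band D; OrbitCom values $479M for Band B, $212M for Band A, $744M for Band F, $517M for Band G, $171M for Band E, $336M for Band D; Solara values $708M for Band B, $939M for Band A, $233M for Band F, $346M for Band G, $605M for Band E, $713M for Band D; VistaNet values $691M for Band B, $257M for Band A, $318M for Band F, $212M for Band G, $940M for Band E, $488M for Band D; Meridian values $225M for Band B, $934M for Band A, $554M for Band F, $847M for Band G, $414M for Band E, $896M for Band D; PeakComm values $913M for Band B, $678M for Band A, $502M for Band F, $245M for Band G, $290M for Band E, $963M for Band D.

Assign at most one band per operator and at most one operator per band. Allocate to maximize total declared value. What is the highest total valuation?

Maximum total: $5216M

Optimal: NorthTel→Band B ($783M), OrbitCom→Band F ($744M), Solara→Band A ($939M), VistaNet→Band E ($940M), Meridian→Band G ($847M), PeakComm→Band D ($963M) — total 783+744+939+940+847+963 = $5216M.
Column-greedy (each band in turn goes to its best remaining operator) gives $4909M, worse by 307.
Next-best assignment: NorthTel→Band F, OrbitCom→Band G, Solara→Band A, VistaNet→Band E, Meridian→Band D, PeakComm→Band B = $5139M.
Swapping Meridian↔Solara (Meridian→Band A $934M, Solara→Band G $346M) loses 506.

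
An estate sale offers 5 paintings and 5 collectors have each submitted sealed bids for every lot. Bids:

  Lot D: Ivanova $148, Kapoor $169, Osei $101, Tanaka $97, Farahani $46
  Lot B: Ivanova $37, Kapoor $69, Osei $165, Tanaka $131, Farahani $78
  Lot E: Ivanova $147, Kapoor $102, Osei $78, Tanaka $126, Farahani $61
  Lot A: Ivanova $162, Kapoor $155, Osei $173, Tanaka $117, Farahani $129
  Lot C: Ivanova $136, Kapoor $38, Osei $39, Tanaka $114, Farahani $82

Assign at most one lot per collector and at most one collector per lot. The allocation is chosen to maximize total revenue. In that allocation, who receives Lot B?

Optimal: Ivanova→Lot C ($136), Kapoor→Lot D ($169), Osei→Lot B ($165), Tanaka→Lot E ($126), Farahani→Lot A ($129) — total 136+169+165+126+129 = $725.
Column-greedy (each lot in turn goes to its best remaining collector) gives $724, worse by 1.
Every other assignment is strictly worse.
Osei's own top lot is Lot A ($173), but forcing Osei→Lot A and reassigning the rest optimally gives only $702 — worse by 23.

Osei receives Lot B.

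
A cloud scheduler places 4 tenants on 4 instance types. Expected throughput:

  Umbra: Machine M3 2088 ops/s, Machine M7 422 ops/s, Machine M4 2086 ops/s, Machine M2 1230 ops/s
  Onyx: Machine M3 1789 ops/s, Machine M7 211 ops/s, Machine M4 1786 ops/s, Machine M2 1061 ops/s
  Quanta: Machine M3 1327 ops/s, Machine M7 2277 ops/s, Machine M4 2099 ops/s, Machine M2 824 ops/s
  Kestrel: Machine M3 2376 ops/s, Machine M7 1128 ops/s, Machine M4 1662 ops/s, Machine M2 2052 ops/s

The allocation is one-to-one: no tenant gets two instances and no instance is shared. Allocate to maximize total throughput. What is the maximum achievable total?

Optimal: Umbra→Machine M4 (2086 ops/s), Onyx→Machine M3 (1789 ops/s), Quanta→Machine M7 (2277 ops/s), Kestrel→Machine M2 (2052 ops/s) — total 2086+1789+2277+2052 = 8204 ops/s.
Next-best assignment: Umbra→Machine M3, Onyx→Machine M4, Quanta→Machine M7, Kestrel→Machine M2 = 8203 ops/s.
No other one-to-one assignment exceeds 8204 ops/s.

Max total: 8204 ops/s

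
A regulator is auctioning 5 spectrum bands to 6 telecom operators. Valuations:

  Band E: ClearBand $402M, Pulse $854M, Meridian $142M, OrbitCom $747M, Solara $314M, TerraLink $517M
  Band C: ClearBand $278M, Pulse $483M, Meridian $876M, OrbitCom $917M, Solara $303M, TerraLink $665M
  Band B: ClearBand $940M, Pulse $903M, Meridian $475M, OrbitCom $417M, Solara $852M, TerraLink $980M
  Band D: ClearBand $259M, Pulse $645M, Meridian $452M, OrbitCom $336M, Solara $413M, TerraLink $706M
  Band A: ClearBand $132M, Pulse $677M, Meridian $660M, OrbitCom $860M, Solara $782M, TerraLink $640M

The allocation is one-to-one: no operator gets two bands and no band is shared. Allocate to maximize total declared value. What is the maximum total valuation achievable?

This is the linear assignment problem.
Optimal: Pulse→Band E ($854M), Meridian→Band C ($876M), ClearBand→Band B ($940M), TerraLink→Band D ($706M), OrbitCom→Band A ($860M) — total 854+876+940+706+860 = $4236M.
Max-entry greedy (repeatedly take the single best remaining cell) gives $3985M, worse by 251.
Checked against all permutations: $4236M is optimal.

Maximum total: $4236M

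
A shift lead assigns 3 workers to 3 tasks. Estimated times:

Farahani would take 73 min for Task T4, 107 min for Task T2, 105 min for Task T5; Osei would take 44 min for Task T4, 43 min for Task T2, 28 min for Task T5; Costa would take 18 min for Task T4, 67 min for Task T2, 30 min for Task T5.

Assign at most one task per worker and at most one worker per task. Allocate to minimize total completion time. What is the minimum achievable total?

Minimum total: 146 min

Treat this as an assignment problem: match each worker to one task.
Optimal: Farahani→Task T4 (73 min), Osei→Task T2 (43 min), Costa→Task T5 (30 min) — total 73+43+30 = 146 min.
Row-greedy (each worker in turn takes its cheapest remaining task) gives 168 min, worse by 22.
Next-best assignment: Farahani→Task T2, Osei→Task T5, Costa→Task T4 = 153 min.
No other one-to-one assignment undercuts 146 min.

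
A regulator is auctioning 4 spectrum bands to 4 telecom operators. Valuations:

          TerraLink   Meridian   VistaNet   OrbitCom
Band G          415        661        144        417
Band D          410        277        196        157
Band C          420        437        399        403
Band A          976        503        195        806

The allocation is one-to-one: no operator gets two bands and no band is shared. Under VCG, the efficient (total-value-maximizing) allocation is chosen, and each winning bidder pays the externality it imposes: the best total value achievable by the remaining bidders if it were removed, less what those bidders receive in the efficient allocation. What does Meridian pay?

Meridian pays $177M.

Efficient allocation: TerraLink→Band D ($410M), Meridian→Band G ($661M), VistaNet→Band C ($399M), OrbitCom→Band A ($806M); total welfare W = $2276M.
Meridian receives Band G at value $661M, so the others get W − 661 = $1615M.
Without Meridian: best allocation of the remaining 3 bidders over all 4 bands is TerraLink→Band A ($976M), VistaNet→Band C ($399M), OrbitCom→Band G ($417M), total $1792M.
VCG payment = (others' best without Meridian) − (others' welfare with Meridian) = 1792 − 1615 = $177M.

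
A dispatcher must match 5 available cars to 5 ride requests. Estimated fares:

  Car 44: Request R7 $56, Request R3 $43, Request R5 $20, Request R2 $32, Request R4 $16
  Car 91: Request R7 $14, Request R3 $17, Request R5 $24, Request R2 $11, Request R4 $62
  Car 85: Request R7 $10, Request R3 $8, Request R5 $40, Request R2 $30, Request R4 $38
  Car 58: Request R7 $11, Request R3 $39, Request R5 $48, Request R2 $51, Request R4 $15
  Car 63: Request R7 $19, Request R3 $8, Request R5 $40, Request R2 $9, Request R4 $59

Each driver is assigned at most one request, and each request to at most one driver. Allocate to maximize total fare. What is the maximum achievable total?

This is a one-to-one assignment (maximum-weight bipartite matching).
Optimal: Car 44→Request R7 ($56), Car 91→Request R4 ($62), Car 85→Request R2 ($30), Car 58→Request R3 ($39), Car 63→Request R5 ($40) — total 56+62+30+39+40 = $227.
Row-greedy (each driver in turn takes its best remaining request) gives $217, worse by 10.
Swapping Car 44↔Car 85 (Car 44→Request R2 $32, Car 85→Request R7 $10) loses 44.
Checked against all permutations: $227 is optimal.

Maximum total: $227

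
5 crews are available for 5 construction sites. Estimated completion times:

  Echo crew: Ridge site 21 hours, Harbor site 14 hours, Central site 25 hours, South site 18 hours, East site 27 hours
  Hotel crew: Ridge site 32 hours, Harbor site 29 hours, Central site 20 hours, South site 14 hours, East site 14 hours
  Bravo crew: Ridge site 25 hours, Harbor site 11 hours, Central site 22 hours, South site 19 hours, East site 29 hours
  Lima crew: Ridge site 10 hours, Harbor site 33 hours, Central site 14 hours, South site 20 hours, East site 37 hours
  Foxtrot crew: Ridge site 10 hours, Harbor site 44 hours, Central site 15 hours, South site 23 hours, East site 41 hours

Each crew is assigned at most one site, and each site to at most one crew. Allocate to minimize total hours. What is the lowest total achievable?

Minimum total: 67 hours

Optimal: Echo crew→South site (18 hours), Hotel crew→East site (14 hours), Bravo crew→Harbor site (11 hours), Lima crew→Central site (14 hours), Foxtrot crew→Ridge site (10 hours) — total 18+14+11+14+10 = 67 hours.
Column-greedy (each site in turn goes to its cheapest remaining crew) gives 77 hours, worse by 10.
Swapping Foxtrot crew↔Hotel crew (Foxtrot crew→East site 41 hours, Hotel crew→Ridge site 32 hours) adds 49.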